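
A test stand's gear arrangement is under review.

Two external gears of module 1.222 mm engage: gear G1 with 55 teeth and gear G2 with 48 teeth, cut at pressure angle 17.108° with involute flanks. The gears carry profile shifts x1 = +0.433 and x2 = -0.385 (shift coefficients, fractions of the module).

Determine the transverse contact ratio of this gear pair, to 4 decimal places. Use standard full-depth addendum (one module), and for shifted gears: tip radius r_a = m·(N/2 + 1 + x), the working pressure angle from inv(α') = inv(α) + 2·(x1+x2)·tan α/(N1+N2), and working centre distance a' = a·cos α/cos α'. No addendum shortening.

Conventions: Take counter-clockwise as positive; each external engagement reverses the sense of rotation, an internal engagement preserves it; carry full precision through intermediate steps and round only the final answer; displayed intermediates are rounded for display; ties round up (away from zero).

1.9032

topology: single-mesh involute geometry — m = 1.222, 55T/48T pair
base radii: r_b1 = 32.118044, r_b2 = 28.030293
tip radii: r_a1 = 35.356126, r_a2 = 30.079530
inv(α') = inv(17.108°) + 2·(+0.433-0.385)·tan α/(55+48) = 0.00948896  ⇒  α' = 17.27966°
a' = a·cos α / cos α' = 62.9330·cos 17.108°/cos 17.27966° = 62.991371
action lengths: √(r_a1²−r_b1²) = 14.781302, √(r_a2²−r_b2²) = 10.912414
base pitch p_b = π·m·cos α = 3.669157
CR = (14.781302 + 10.912414 − 62.991371·sin 17.27966°)/3.669157 = 1.903166
contact ratio ≈ 1.9032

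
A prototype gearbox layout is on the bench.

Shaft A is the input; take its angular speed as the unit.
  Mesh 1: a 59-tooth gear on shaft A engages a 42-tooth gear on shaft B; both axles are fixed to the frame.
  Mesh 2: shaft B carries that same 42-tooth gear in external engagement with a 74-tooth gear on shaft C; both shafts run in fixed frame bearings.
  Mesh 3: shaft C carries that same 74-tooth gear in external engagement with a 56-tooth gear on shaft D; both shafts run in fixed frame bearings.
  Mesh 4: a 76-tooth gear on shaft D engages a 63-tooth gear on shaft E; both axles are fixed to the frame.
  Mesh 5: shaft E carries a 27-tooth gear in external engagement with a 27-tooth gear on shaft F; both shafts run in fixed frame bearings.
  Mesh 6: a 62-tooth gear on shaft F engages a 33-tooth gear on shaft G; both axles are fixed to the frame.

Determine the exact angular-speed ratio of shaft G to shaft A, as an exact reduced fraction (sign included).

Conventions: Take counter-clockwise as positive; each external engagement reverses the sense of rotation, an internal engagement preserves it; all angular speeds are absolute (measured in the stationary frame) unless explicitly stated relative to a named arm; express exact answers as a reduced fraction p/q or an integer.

34751/14553

class = fixed-axis compound train [6 meshes; 6 ratios multiply, 6 sense flips]
mesh 1 [59T→42T]: running ratio 59/42, sense −
mesh 2 [42T→74T]: running ratio 59/74, sense +
mesh 3 [74T→56T]: running ratio 59/56, sense −
mesh 4 [76T→63T]: running ratio 1121/882, sense +
mesh 5 [27T→27T]: running ratio 1121/882, sense −
mesh 6 [62T→33T]: running ratio 34751/14553, sense +
ω_out/ω_in = 34751/14553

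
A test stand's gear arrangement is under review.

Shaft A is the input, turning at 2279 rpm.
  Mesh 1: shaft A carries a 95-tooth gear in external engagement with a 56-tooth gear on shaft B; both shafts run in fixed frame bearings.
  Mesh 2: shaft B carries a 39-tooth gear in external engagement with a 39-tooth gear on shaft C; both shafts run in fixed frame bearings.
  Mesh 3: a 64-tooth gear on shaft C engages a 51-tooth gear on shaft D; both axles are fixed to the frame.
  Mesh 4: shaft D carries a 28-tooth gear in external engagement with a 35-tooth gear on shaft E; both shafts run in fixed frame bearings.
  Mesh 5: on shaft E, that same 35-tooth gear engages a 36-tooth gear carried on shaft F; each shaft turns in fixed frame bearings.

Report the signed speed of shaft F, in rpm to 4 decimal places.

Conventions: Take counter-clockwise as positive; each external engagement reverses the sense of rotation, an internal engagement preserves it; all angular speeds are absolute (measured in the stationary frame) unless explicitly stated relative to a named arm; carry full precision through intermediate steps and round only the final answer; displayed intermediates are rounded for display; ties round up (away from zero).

-3773.5076 rpm

class = fixed-axis compound train [5 meshes; 5 ratios multiply, 5 sense flips]
mesh 1 [95T→56T]: ω = 2279.0000×95/56 = 3866.1607 rpm, sense flips to −
mesh 2 [39T→39T]: ω = 3866.1607×39/39 = 3866.1607 rpm, sense flips to +
mesh 3 [64T→51T]: ω = 3866.1607×64/51 = 4851.6527 rpm, sense flips to −
mesh 4 [28T→35T]: ω = 4851.6527×28/35 = 3881.3221 rpm, sense flips to +
mesh 5 [35T→36T]: ω = 3881.3221×35/36 = 3773.5076 rpm, sense flips to −
signed output speed = -3773.5076 rpm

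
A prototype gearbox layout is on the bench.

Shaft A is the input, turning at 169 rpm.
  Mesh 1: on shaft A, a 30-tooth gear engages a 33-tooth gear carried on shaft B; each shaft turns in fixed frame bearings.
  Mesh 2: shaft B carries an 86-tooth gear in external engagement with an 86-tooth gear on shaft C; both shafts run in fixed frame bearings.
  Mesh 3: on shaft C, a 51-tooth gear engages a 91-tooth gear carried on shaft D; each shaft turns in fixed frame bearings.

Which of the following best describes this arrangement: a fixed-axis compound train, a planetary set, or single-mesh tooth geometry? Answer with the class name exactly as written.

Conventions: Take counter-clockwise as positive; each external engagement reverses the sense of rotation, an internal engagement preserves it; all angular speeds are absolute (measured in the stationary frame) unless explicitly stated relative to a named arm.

fixed-axis compound train

recognized (4 fixed axles, 3 meshes): fixed-axis compound train
classification: fixed-axis compound train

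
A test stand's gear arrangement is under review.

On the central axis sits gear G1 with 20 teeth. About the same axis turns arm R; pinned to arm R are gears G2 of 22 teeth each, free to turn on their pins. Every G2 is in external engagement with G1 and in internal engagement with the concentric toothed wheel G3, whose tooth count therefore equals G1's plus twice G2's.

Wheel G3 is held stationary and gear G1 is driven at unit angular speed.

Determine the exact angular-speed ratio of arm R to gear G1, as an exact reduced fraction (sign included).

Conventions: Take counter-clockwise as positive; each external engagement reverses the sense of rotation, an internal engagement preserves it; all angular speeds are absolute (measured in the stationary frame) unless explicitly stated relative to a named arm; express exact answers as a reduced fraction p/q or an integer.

5/21

planetary set (20T centre, 22T on arm, 64T internal) — Willis relation
ring teeth: 20 + 2·22 = 64
20(ω_sun−ω_arm) = −64(ω_ring−ω_arm),  ω_ring = 0, ω_sun = 1
20(1−ω_arm) = −64(0−ω_arm)  ⇒  84·ω_arm = 20  ⇒  ω_arm = 5/21
ω_out/ω_in = 5/21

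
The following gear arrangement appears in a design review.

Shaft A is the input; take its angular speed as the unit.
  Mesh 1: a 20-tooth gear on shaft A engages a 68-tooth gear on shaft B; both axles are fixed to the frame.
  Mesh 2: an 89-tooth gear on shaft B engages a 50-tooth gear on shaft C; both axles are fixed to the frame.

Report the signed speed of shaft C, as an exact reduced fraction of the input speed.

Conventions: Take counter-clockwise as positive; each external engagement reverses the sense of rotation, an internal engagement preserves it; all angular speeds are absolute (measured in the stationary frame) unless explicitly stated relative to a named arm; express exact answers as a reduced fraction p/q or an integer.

89/170

2-mesh fixed-axis compound train (all bearings frame-fixed)
mesh 1 [20T→68T]: |ω|/ω_in = 1×20/68 = 5/17, sense flips to −
mesh 2 [89T→50T]: |ω|/ω_in = (5/17)×89/50 = 89/170, sense flips to +
signed output speed (× input speed) = 89/170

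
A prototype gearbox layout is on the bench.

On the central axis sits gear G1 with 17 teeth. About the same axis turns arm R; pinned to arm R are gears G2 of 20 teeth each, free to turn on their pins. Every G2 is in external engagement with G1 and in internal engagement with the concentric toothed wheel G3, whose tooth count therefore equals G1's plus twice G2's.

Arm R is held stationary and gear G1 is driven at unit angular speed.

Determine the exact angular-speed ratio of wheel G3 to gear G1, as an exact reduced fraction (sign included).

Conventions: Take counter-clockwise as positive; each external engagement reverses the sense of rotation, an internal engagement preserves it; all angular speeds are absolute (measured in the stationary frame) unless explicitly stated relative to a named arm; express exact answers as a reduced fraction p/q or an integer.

-17/57

topology: planetary set — G1 17T / G2 20T / G3 57T, arm = carrier (Willis)
ring teeth: 17 + 2·20 = 57
17(ω_sun−ω_arm) = −57(ω_ring−ω_arm),  ω_arm = 0, ω_sun = 1
ω_ring = 0 − (17/57)(1−0) = -17/57
ω_out/ω_in = -17/57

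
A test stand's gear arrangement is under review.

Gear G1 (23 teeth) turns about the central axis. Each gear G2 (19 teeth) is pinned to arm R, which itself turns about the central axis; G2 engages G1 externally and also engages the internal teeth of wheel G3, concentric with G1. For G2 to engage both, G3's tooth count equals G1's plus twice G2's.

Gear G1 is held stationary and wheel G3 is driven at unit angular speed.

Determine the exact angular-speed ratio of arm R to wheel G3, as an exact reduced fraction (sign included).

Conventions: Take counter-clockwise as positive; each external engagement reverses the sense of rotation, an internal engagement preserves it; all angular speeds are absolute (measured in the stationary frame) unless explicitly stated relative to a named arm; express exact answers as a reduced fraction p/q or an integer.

61/84

class = planetary set [G3 = 23+2·19 = 61; Willis about the carrier]
ring teeth: 23 + 2·19 = 61
23(ω_sun−ω_arm) = −61(ω_ring−ω_arm),  ω_sun = 0, ω_ring = 1
23(0−ω_arm) = −61(1−ω_arm)  ⇒  84·ω_arm = 61  ⇒  ω_arm = 61/84
ω_out/ω_in = 61/84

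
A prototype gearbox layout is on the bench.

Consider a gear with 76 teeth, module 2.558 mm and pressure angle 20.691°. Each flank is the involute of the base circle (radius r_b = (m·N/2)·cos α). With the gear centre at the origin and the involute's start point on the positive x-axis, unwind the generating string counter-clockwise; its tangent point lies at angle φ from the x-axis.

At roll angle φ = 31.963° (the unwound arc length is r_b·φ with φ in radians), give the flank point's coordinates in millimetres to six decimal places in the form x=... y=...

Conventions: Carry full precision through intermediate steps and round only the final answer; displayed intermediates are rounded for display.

x=104.002020 y=5.100408

class = single-mesh tooth geometry [base-circle involute, m = 2.558, 76T]
pitch radius r_p = m·N/2 = 2.558·76/2 = 97.204000
base radius r_b = r_p·cos α = 97.204000·cos 20.691° = 90.934298
roll angle φ = 31.963° = 0.55785959 rad
x = r_b·(cos φ + φ·sin φ) = 104.002020
y = r_b·(sin φ − φ·cos φ) = 5.100408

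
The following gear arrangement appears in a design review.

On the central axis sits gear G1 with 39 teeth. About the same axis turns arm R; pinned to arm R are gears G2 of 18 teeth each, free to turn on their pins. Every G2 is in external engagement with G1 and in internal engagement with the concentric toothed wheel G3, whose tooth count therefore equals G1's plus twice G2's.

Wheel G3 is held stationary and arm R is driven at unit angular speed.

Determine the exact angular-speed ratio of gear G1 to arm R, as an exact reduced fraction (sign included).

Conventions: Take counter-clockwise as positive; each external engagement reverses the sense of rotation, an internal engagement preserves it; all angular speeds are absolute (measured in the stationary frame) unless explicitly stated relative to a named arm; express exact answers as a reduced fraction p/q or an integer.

38/13

recognized (axles ride arm R): planetary set, 39/18/75 teeth
ring teeth: 39 + 2·18 = 75
39(ω_sun−ω_arm) = −75(ω_ring−ω_arm),  ω_ring = 0, ω_arm = 1
ω_sun = 1 − (75/39)(0−1) = 38/13
ω_out/ω_in = 38/13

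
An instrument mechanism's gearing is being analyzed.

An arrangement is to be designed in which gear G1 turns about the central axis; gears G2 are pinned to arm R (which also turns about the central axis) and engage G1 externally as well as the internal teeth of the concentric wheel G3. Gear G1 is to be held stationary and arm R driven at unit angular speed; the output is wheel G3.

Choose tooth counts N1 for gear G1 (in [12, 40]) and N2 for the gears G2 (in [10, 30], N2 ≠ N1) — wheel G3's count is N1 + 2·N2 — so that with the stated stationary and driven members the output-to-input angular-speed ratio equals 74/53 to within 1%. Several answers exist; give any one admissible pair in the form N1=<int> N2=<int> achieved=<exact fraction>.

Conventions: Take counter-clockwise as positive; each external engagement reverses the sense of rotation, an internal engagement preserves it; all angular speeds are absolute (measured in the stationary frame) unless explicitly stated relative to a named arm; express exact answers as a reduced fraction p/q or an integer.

N1=21 N2=16 achieved=74/53

design class (target 74/53): planetary set
Willis with ω_sun = 0: ω_ring/ω_arm = (N1+N3)/N3; set equal to 74/53  ⇒  N3/N1 = 1/(74/53 − 1) = 53/21
N3 = N1 + 2·N2  ⇒  N2/N1 = (N3/N1 − 1)/2 = (53/21 − 1)/2 = 16/21
smallest multiple with N1 ≥ 12 and N2 ≥ 10: k = 1  ⇒  N1 = 1·21 = 21, N2 = 1·16 = 16 (N1 ≤ 40, N2 ≤ 30, N2 ≠ N1 ✓), N3 = 21 + 2·16 = 53
check: (N1+N3)/N3 with N1 = 21, N3 = 53 gives 74/53; |achieved − target| = 0 ≤ 37/2650 ✓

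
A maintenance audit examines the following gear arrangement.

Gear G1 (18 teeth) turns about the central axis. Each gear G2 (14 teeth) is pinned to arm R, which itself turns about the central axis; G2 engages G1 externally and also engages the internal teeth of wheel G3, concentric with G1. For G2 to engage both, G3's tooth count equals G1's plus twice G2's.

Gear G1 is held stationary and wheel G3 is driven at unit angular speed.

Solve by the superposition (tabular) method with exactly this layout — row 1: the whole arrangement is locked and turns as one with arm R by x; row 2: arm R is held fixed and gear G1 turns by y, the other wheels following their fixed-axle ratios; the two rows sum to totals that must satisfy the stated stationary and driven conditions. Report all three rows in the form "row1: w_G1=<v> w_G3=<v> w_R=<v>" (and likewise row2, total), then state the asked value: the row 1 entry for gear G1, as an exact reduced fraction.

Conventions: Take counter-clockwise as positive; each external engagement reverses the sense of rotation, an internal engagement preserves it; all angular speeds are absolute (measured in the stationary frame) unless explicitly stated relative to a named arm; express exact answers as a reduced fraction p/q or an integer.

row1: w_G1=23/32 w_G3=23/32 w_R=23/32
row2: w_G1=-23/32 w_G3=9/32 w_R=0
total: w_G1=0 w_G3=1 w_R=23/32
asked value: 23/32

recognized (axles ride arm R): planetary set, 18/14/46 teeth
row 1 (train locked, turned with arm): all members turn x
row 2 — arm fixed, fixed-axis ratios: sun y, ring −(18/46)·y, arm 0
boundary: total ω_sun = x + y = 0 and total ω_ring = x − (18/46)·y = 1  ⇒  y = -23/32, x = 23/32
row 2 ring = −(18/46)·(-23/32) = 9/32
totals (row 1 + row 2): sun 23/32 + (-23/32) = 0, ring 23/32 + 9/32 = 1, arm 23/32 + 0 = 23/32
asked cell (row1, sun) = 23/32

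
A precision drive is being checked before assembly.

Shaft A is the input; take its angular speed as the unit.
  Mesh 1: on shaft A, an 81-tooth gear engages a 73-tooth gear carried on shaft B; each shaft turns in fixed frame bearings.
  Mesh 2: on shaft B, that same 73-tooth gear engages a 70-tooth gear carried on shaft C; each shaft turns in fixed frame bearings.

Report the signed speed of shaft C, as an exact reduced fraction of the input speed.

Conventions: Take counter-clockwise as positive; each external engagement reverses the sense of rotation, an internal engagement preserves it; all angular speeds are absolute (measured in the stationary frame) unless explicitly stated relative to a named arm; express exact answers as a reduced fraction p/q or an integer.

81/70

2-mesh fixed-axis compound train (all bearings frame-fixed)
mesh 1 [81T→73T]: |ω|/ω_in = 1×81/73 = 81/73, sense flips to −
mesh 2 [73T→70T]: |ω|/ω_in = (81/73)×73/70 = 81/70, sense flips to +
signed output speed (× input speed) = 81/70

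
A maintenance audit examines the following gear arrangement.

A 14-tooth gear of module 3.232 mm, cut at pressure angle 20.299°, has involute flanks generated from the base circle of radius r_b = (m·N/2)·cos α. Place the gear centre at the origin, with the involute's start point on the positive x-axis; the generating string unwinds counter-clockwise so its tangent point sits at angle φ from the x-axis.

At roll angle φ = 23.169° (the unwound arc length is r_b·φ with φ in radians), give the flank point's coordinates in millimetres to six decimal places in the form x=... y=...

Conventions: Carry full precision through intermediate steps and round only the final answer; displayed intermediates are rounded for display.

single-mesh involute tooth geometry (14T wheel at module 3.232)
pitch radius r_p = m·N/2 = 3.232·14/2 = 22.624000
base radius r_b = r_p·cos α = 22.624000·cos 20.299° = 21.218936
roll angle φ = 23.169° = 0.40437533 rad
x = r_b·(cos φ + φ·sin φ) = 22.883511
y = r_b·(sin φ − φ·cos φ) = 0.460085

x=22.883511 y=0.460085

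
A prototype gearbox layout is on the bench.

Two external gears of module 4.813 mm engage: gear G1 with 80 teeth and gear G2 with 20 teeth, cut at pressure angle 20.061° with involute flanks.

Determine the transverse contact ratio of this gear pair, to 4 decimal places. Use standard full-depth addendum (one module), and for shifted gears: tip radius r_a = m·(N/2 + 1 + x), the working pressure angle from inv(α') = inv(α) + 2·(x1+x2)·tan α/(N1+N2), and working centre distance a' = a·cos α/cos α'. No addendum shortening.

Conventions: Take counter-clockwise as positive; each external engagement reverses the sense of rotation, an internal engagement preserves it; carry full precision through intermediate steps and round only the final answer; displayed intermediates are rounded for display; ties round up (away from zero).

recognized (one external pair, fixed centres): single-mesh tooth geometry, m = 4.813, N1 = 80, N2 = 20
base radii: r_b1 = 180.839418, r_b2 = 45.209855
tip radii: r_a1 = 197.333000, r_a2 = 52.943000
no profile shift: α' = α, a' = a
action lengths: √(r_a1²−r_b1²) = 78.977324, √(r_a2²−r_b2²) = 27.550505
base pitch p_b = π·m·cos α = 14.203095
CR = (78.977324 + 27.550505 − 240.650000·sin 20.06100°)/14.203095 = 1.688362
contact ratio ≈ 1.6884

1.6884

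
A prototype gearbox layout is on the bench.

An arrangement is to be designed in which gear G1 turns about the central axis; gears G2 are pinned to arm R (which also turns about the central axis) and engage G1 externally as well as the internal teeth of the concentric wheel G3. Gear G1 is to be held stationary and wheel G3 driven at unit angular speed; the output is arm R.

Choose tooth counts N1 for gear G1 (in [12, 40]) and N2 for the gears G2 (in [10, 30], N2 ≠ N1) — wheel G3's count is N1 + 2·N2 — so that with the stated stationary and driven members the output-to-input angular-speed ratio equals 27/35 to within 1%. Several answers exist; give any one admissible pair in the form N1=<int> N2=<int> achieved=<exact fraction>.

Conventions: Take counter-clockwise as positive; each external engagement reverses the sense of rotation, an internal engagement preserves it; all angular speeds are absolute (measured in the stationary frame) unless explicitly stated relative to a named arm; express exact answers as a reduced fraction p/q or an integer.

N1=16 N2=19 achieved=27/35

design class (target 27/35): planetary set
Willis with ω_sun = 0: ω_arm/ω_ring = N3/(N1+N3); set equal to 27/35  ⇒  N3/N1 = (27/35)/(1 − 27/35) = 27/8
N3 = N1 + 2·N2  ⇒  N2/N1 = (N3/N1 − 1)/2 = (27/8 − 1)/2 = 19/16
smallest multiple with N1 ≥ 12 and N2 ≥ 10: k = 1  ⇒  N1 = 1·16 = 16, N2 = 1·19 = 19 (N1 ≤ 40, N2 ≤ 30, N2 ≠ N1 ✓), N3 = 16 + 2·19 = 54
check: N3/(N1+N3) with N1 = 16, N3 = 54 gives 27/35; |achieved − target| = 0 ≤ 27/3500 ✓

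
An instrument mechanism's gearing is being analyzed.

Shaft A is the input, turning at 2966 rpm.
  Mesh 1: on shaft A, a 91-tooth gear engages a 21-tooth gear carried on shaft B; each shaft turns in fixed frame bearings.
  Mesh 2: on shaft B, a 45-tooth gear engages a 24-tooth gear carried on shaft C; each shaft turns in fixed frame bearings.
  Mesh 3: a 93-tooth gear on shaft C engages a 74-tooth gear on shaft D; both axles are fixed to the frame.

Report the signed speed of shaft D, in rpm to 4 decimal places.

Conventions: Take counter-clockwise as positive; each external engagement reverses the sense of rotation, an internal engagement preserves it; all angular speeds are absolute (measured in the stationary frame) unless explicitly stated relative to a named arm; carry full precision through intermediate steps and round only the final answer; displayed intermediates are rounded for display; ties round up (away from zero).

class = fixed-axis compound train [3 meshes; 3 ratios multiply, 3 sense flips]
mesh 1 [91T→21T]: ω = 2966.0000×91/21 = 12852.6667 rpm, sense flips to −
mesh 2 [45T→24T]: ω = 12852.6667×45/24 = 24098.7500 rpm, sense flips to +
mesh 3 [93T→74T]: ω = 24098.7500×93/74 = 30286.2669 rpm, sense flips to −
signed output speed = -30286.2669 rpm

-30286.2669 rpm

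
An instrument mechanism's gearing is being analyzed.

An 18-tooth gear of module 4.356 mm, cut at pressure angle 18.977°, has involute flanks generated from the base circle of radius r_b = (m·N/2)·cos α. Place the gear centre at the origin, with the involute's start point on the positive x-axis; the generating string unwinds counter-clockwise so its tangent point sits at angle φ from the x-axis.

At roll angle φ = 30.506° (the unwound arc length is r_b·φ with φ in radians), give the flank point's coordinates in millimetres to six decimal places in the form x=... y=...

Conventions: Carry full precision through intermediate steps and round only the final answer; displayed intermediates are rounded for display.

x=41.961439 y=1.812864

recognized (one wheel, involute flank): single-mesh tooth geometry, m = 4.356, N = 18
pitch radius r_p = m·N/2 = 4.356·18/2 = 39.204000
base radius r_b = r_p·cos α = 39.204000·cos 18.977° = 37.073231
roll angle φ = 30.506° = 0.53243014 rad
x = r_b·(cos φ + φ·sin φ) = 41.961439
y = r_b·(sin φ − φ·cos φ) = 1.812864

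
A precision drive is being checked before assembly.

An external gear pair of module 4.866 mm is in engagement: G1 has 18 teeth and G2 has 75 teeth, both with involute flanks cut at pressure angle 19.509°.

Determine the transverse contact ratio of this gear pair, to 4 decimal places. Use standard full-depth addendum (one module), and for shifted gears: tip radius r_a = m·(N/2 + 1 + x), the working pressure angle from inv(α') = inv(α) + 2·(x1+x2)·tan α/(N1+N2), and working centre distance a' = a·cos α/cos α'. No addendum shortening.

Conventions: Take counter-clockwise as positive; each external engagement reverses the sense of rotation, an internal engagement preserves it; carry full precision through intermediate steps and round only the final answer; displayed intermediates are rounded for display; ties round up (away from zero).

class = single-mesh tooth geometry [involute pair 18T × 75T, m = 4.866]
base radii: r_b1 = 41.279745, r_b2 = 171.998936
tip radii: r_a1 = 48.660000, r_a2 = 187.341000
no profile shift: α' = α, a' = a
action lengths: √(r_a1²−r_b1²) = 25.763895, √(r_a2²−r_b2²) = 74.249689
base pitch p_b = π·m·cos α = 14.409349
CR = (25.763895 + 74.249689 − 226.269000·sin 19.50900°)/14.409349 = 1.696811
contact ratio ≈ 1.6968

1.6968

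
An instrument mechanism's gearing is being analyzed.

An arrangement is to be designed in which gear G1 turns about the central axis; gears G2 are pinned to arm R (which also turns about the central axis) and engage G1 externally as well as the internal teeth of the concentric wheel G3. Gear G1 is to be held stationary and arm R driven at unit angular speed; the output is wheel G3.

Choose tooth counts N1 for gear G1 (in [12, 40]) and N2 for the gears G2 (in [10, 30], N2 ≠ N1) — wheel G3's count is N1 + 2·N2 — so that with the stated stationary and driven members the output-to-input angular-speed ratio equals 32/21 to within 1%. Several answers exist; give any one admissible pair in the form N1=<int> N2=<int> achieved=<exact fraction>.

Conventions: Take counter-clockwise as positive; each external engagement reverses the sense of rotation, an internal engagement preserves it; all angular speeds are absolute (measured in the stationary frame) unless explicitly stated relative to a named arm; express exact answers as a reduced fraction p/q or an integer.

class = planetary set [ratio 32/21 wanted; Willis about the carrier]
Willis with ω_sun = 0: ω_ring/ω_arm = (N1+N3)/N3; set equal to 32/21  ⇒  N3/N1 = 1/(32/21 − 1) = 21/11
N3 = N1 + 2·N2  ⇒  N2/N1 = (N3/N1 − 1)/2 = (21/11 − 1)/2 = 5/11
smallest multiple with N1 ≥ 12 and N2 ≥ 10: k = 2  ⇒  N1 = 2·11 = 22, N2 = 2·5 = 10 (N1 ≤ 40, N2 ≤ 30, N2 ≠ N1 ✓), N3 = 22 + 2·10 = 42
check: (N1+N3)/N3 with N1 = 22, N3 = 42 gives 32/21; |achieved − target| = 0 ≤ 8/525 ✓

N1=22 N2=10 achieved=32/21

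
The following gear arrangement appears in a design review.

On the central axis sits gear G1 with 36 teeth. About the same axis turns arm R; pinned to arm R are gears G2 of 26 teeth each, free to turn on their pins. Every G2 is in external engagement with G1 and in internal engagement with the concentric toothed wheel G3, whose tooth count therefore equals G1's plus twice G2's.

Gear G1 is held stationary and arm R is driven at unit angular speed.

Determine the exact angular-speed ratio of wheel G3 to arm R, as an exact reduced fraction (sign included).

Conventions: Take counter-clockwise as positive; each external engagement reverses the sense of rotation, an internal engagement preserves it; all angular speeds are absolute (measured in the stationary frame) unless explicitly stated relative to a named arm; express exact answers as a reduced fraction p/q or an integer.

recognized (axles ride arm R): planetary set, 36/26/88 teeth
ring teeth: 36 + 2·26 = 88
36(ω_sun−ω_arm) = −88(ω_ring−ω_arm),  ω_sun = 0, ω_arm = 1
ω_ring = 1 − (36/88)(0−1) = 31/22
ω_out/ω_in = 31/22

31/22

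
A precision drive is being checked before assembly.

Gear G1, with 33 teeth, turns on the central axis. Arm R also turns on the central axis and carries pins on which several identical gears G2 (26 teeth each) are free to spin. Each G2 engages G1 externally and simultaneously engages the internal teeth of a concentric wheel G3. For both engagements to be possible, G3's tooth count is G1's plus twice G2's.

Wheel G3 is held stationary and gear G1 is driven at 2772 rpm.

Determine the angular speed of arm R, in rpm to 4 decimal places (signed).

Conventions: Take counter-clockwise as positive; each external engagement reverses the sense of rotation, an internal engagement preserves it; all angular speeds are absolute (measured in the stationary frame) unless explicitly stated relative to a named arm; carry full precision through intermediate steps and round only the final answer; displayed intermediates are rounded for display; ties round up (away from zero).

class = planetary set [G3 = 33+2·26 = 85; Willis about the carrier]
normalise by the input: solve with ω_sun = 1, then scale by 2772 rpm
ring teeth: 33 + 2·26 = 85
33(ω_sun−ω_arm) = −85(ω_ring−ω_arm),  ω_ring = 0, ω_sun = 1
33(1−ω_arm) = −85(0−ω_arm)  ⇒  118·ω_arm = 33  ⇒  ω_arm = 33/118
scale: ω_arm = 33/118 × 2772 rpm = +775.2203 rpm

+775.2203 rpm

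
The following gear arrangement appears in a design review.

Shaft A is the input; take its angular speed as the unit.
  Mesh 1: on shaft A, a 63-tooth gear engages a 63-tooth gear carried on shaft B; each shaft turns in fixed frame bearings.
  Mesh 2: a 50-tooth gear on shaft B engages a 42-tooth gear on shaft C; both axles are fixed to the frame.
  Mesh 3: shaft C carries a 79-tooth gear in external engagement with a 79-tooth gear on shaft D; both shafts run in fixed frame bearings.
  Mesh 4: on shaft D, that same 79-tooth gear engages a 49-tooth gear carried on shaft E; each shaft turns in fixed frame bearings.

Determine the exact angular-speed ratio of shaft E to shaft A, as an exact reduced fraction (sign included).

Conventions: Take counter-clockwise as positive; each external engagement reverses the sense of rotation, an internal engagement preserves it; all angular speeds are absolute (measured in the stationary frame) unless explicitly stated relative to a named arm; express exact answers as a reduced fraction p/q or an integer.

1975/1029

class = fixed-axis compound train [4 meshes; 4 ratios multiply, 4 sense flips]
mesh 1 [63T→63T]: running ratio 1, sense −
mesh 2 [50T→42T]: running ratio 25/21, sense +
mesh 3 [79T→79T]: running ratio 25/21, sense −
mesh 4 [79T→49T]: running ratio 1975/1029, sense +
ω_out/ω_in = 1975/1029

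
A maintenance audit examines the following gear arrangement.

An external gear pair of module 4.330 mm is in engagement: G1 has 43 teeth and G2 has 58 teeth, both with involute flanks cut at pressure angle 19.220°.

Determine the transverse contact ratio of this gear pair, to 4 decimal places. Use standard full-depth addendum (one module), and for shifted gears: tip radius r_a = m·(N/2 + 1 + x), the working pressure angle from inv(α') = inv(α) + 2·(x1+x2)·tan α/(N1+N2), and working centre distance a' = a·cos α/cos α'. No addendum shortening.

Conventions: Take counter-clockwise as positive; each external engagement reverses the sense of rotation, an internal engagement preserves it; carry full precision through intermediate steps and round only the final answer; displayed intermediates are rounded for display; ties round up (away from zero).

class = single-mesh tooth geometry [involute pair 43T × 58T, m = 4.330]
base radii: r_b1 = 87.906026, r_b2 = 118.570919
tip radii: r_a1 = 97.425000, r_a2 = 129.900000
no profile shift: α' = α, a' = a
action lengths: √(r_a1²−r_b1²) = 42.001919, √(r_a2²−r_b2²) = 53.056076
base pitch p_b = π·m·cos α = 12.844880
CR = (42.001919 + 53.056076 − 218.665000·sin 19.22000°)/12.844880 = 1.796380
contact ratio ≈ 1.7964

1.7964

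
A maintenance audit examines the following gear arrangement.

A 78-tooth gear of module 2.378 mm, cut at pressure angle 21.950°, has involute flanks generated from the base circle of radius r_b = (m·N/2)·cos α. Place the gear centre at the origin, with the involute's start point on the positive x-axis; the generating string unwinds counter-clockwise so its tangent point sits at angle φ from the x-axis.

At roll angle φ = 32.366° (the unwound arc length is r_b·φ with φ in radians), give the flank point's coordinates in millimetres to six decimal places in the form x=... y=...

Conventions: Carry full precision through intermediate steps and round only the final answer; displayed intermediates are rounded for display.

recognized (one wheel, involute flank): single-mesh tooth geometry, m = 2.378, N = 78
pitch radius r_p = m·N/2 = 2.378·78/2 = 92.742000
base radius r_b = r_p·cos α = 92.742000·cos 21.950° = 86.019170
roll angle φ = 32.366° = 0.56489327 rad
x = r_b·(cos φ + φ·sin φ) = 98.668083
y = r_b·(sin φ − φ·cos φ) = 5.005539

x=98.668083 y=5.005539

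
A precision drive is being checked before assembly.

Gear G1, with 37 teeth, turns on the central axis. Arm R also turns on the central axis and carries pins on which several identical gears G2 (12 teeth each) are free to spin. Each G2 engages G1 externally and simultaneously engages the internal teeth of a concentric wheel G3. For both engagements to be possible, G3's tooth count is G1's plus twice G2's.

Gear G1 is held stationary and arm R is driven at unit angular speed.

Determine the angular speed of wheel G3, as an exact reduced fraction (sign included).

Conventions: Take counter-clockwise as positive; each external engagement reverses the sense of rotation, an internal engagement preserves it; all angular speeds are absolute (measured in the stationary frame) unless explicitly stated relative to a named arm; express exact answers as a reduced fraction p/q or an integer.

topology: planetary set — G1 37T / G2 12T / G3 61T, arm = carrier (Willis)
ring teeth: 37 + 2·12 = 61
37(ω_sun−ω_arm) = −61(ω_ring−ω_arm),  ω_sun = 0, ω_arm = 1
ω_ring = 1 − (37/61)(0−1) = 98/61
exact speed ratio = 98/61

98/61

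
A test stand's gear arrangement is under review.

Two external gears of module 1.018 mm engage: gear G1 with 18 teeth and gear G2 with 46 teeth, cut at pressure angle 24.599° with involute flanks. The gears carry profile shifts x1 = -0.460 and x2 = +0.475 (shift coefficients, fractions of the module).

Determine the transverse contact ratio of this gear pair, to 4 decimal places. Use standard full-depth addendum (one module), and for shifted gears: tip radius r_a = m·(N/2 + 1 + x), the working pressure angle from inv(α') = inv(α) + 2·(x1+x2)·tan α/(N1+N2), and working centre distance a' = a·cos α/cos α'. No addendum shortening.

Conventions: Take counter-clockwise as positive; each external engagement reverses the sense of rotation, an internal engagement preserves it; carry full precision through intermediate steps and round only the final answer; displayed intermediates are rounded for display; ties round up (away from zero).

class = single-mesh tooth geometry [involute pair 18T × 46T, m = 1.018]
base radii: r_b1 = 8.330488, r_b2 = 21.289024
tip radii: r_a1 = 9.711720, r_a2 = 24.915550
inv(α') = inv(24.599°) + 2·(-0.460+0.475)·tan α/(18+46) = 0.02869569  ⇒  α' = 24.65751°
a' = a·cos α / cos α' = 32.5760·cos 24.599°/cos 24.65751° = 32.591253
action lengths: √(r_a1²−r_b1²) = 4.992042, √(r_a2²−r_b2²) = 12.944577
base pitch p_b = π·m·cos α = 2.907889
CR = (4.992042 + 12.944577 − 32.591253·sin 24.65751°)/2.907889 = 1.492413
contact ratio ≈ 1.4924

1.4924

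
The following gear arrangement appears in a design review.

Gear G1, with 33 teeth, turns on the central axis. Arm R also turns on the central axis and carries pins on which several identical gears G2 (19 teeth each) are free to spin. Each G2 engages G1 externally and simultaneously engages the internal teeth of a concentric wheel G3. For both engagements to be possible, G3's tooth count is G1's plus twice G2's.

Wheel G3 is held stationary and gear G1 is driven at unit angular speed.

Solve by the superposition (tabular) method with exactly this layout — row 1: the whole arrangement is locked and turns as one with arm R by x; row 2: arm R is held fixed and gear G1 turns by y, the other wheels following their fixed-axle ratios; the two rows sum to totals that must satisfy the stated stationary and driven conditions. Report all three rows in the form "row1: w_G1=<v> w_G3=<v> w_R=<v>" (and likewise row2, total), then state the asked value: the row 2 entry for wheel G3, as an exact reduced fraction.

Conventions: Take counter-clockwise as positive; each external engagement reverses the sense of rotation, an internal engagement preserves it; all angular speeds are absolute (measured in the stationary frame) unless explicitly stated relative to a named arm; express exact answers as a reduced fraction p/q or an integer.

row1: w_G1=33/104 w_G3=33/104 w_R=33/104
row2: w_G1=71/104 w_G3=-33/104 w_R=0
total: w_G1=1 w_G3=0 w_R=33/104
asked value: -33/104

topology: planetary set — G1 33T / G2 19T / G3 71T, arm = carrier (Willis)
row 1: whole set turns with the arm by x
row 2 — arm fixed, fixed-axis ratios: sun y, ring −(33/71)·y, arm 0
boundary: total ω_ring = x − (33/71)·y = 0 and total ω_sun = x + y = 1  ⇒  y = 71/104, x = 33/104
row 2 ring = −(33/71)·71/104 = -33/104
totals (row 1 + row 2): sun 33/104 + 71/104 = 1, ring 33/104 + (-33/104) = 0, arm 33/104 + 0 = 33/104
asked cell (row2, ring) = -33/104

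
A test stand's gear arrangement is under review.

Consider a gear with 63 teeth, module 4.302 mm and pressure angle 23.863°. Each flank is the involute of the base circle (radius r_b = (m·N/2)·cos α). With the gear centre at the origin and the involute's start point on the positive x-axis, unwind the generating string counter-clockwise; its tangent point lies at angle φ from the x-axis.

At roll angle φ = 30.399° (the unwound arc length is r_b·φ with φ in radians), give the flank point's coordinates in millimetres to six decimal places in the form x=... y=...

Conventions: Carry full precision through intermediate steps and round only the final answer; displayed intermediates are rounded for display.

topology: single-mesh involute geometry — m = 4.302, N = 63
pitch radius r_p = m·N/2 = 4.302·63/2 = 135.513000
base radius r_b = r_p·cos α = 135.513000·cos 23.863° = 123.928725
roll angle φ = 30.399° = 0.53056264 rad
x = r_b·(cos φ + φ·sin φ) = 140.163031
y = r_b·(sin φ − φ·cos φ) = 5.997716

x=140.163031 y=5.997716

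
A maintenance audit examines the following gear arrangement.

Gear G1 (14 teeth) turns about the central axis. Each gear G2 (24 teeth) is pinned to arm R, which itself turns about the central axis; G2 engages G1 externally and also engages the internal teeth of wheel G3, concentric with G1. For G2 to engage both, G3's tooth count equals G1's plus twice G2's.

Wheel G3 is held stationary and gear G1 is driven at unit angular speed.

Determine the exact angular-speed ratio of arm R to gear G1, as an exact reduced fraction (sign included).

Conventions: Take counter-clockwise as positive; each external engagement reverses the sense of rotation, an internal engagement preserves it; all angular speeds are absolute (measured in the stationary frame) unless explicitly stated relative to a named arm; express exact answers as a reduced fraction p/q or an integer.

topology: planetary set — G1 14T / G2 24T / G3 62T, arm = carrier (Willis)
ring teeth: 14 + 2·24 = 62
14(ω_sun−ω_arm) = −62(ω_ring−ω_arm),  ω_ring = 0, ω_sun = 1
14(1−ω_arm) = −62(0−ω_arm)  ⇒  76·ω_arm = 14  ⇒  ω_arm = 7/38
ω_out/ω_in = 7/38

7/38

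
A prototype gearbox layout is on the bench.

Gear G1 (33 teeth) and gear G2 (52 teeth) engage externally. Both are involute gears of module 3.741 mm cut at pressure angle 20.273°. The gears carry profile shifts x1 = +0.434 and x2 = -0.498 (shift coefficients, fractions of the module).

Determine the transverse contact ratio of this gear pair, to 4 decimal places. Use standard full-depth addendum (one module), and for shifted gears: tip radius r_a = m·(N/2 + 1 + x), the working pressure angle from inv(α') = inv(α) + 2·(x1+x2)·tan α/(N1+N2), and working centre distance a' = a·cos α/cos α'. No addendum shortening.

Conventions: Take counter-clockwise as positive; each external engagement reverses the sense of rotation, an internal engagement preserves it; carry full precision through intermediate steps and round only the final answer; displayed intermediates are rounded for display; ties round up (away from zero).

class = single-mesh tooth geometry [involute pair 33T × 52T, m = 3.741]
base radii: r_b1 = 57.902687, r_b2 = 91.240597
tip radii: r_a1 = 67.091094, r_a2 = 99.143982
inv(α') = inv(20.273°) + 2·(+0.434-0.498)·tan α/(33+52) = 0.01498877  ⇒  α' = 20.03643°
a' = a·cos α / cos α' = 158.9925·cos 20.273°/cos 20.03643° = 158.751733
action lengths: √(r_a1²−r_b1²) = 33.889435, √(r_a2²−r_b2²) = 38.790239
base pitch p_b = π·m·cos α = 11.024646
CR = (33.889435 + 38.790239 − 158.751733·sin 20.03643°)/11.024646 = 1.658879
contact ratio ≈ 1.6589

1.6589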